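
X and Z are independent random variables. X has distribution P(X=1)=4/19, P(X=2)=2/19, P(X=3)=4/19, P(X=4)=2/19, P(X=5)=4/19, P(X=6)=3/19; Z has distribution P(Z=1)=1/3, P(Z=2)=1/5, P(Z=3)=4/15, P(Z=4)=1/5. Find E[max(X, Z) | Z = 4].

P(Z = 4) = 1/5.
Summing max(X,Z)·P(x,y) over outcomes with Z = 4 gives 86/95.
E[max(X, Z) | Z = 4] = (86/95) / (1/5) = 86/19.

86/19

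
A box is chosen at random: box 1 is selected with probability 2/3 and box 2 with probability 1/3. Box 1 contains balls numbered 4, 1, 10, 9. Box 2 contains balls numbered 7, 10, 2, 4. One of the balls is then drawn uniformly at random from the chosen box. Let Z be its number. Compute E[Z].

71/12

E[Z | box 1] = (4+1+10+9)/4 = 6.
E[Z | box 2] = (7+10+2+4)/4 = 23/4.
By the law of total expectation,
E[Z] = (2/3)·(6) + (1/3)·(23/4) = 71/12.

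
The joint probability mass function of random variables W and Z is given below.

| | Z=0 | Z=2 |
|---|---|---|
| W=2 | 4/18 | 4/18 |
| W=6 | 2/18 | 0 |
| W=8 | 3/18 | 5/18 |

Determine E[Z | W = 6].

P(W = 6) = 1/9.
Σ Z·P over the event = 0·(2/18) = 0.
E[Z | W = 6] = (0) / (1/9) = 0.

0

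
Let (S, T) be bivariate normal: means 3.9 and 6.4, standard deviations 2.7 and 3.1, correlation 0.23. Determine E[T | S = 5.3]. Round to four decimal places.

6.7697

The regression of T on S has slope ρ·σ_T/σ_S and passes through (μ_S, μ_T).
E[T | S=5.3] = 6.4 + (0.23)·(3.1/2.7)·(5.3 − (3.9)) = 6.4 + (0.26407)·(1.4) = 6.7697.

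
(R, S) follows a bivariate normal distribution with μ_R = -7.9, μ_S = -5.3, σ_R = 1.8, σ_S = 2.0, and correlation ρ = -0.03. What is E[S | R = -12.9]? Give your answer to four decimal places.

E[S | R=x] = μ_S + ρ(σ_S/σ_R)(x − μ_R) for jointly normal variables.
E[S | R=-12.9] = -5.3 + (-0.03)·(2.0/1.8)·(-12.9 − (-7.9)) = -5.3 + (-0.033333)·(-5) = -5.1333.

-5.1333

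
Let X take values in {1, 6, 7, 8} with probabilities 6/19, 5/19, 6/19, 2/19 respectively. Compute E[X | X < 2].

P(X < 2) = 6/19.
Σ over the event: 1·6/19 = 6/19.
E[X | X < 2] = (6/19) / (6/19) = 1.

1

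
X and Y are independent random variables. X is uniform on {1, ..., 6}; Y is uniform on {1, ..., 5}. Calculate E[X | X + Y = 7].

Outcomes with X + Y = 7: (2,5), (3,4), (4,3), (5,2), (6,1), each with probability 1/30.
E[X | X + Y = 7] = (2 + 3 + 4 + 5 + 6) / 5 = 4.

4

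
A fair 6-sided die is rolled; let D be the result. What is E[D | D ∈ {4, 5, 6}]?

P(D ∈ {4, 5, 6}) = 1/2.
Σ over the event: 4·1/6 + 5·1/6 + 6·1/6 = 5/2.
E[D | D ∈ {4, 5, 6}] = (5/2) / (1/2) = 5.

5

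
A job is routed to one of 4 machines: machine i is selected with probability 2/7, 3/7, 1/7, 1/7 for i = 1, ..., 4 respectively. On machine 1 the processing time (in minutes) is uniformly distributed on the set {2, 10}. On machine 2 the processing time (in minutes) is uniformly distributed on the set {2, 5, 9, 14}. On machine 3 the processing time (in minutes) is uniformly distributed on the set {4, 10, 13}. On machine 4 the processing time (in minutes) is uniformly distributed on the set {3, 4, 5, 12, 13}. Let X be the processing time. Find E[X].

E[X | machine 1] = (2+10)/2 = 6.
E[X | machine 2] = (2+5+9+14)/4 = 15/2.
E[X | machine 3] = (4+10+13)/3 = 9.
E[X | machine 4] = (3+4+5+12+13)/5 = 37/5.
E[X] = (2/7)·(6) + (3/7)·(15/2) + (1/7)·(9) + (1/7)·(37/5) = 509/70.

509/70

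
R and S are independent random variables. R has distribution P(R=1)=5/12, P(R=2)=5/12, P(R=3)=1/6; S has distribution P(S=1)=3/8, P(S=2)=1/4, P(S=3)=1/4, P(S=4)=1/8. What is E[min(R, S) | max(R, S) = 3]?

28/17

P(max(R, S) = 3) = 17/48.
Summing min(R,S)·P(x,y) over outcomes with max(R, S) = 3 gives 7/12.
E[min(R, S) | max(R, S) = 3] = (7/12) / (17/48) = 28/17.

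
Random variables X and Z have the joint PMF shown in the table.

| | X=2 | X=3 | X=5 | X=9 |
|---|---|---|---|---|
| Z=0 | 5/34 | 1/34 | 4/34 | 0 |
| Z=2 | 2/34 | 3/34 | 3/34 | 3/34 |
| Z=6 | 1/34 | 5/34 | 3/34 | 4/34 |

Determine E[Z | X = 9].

P(X = 9) = 7/34.
Σ Z·P over the event = 2·(3/34) + 6·(4/34) = 15/17.
E[Z | X = 9] = (15/17) / (7/34) = 30/7.

30/7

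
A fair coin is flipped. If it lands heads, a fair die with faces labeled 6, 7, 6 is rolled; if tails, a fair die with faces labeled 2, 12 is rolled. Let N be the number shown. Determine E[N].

E[N | heads] = (6+7+6)/3 = 19/3.
E[N | tails] = (2+12)/2 = 7.
By the law of total expectation,
E[N] = (1/2)·(19/3) + (1/2)·(7) = 20/3.

20/3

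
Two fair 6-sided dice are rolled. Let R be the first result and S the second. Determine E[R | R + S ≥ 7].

P(R + S ≥ 7) = 7/12.
Summing R·P(x,y) over outcomes with R + S ≥ 7 gives 91/36.
E[R | R + S ≥ 7] = (91/36) / (7/12) = 13/3.

13/3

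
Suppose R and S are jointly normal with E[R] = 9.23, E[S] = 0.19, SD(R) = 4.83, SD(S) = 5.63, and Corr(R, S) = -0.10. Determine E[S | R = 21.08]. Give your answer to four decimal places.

-1.1913

The regression of S on R has slope ρ·σ_S/σ_R and passes through (μ_R, μ_S).
E[S | R=21.08] = 0.19 + (-0.10)·(5.63/4.83)·(21.08 − (9.23)) = 0.19 + (-0.116563)·(11.85) = -1.1913.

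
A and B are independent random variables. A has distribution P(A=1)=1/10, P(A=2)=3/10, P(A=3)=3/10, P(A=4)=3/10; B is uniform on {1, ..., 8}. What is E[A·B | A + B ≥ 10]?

145/6

P(A + B ≥ 10) = 9/40.
Summing AB·P(x,y) over outcomes with A + B ≥ 10 gives 87/16.
E[A·B | A + B ≥ 10] = (87/16) / (9/40) = 145/6.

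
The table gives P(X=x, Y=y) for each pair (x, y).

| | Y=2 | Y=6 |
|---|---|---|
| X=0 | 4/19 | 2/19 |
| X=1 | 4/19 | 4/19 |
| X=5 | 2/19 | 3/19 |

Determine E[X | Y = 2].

7/5

P(Y = 2) = 10/19.
Σ X·P over the event = 0·(4/19) + 1·(4/19) + 5·(2/19) = 14/19.
E[X | Y = 2] = (14/19) / (10/19) = 7/5.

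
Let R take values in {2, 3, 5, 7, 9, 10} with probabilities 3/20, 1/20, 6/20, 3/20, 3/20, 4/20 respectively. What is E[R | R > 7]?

67/7

P(R > 7) = 7/20.
Σ over the event: 9·3/20 + 10·1/5 = 67/20.
E[R | R > 7] = (67/20) / (7/20) = 67/7.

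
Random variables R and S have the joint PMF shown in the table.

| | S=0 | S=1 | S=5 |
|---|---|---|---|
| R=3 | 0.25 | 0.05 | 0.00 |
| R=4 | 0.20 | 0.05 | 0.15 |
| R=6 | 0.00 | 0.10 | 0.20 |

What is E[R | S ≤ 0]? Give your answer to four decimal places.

P(S ≤ 0) = 0.45.
Σ R·P over the event = 3·(0.25) + 4·(0.20) = 1.55.
E[R | S ≤ 0] = (1.55) / (0.45) = 3.4444.

3.4444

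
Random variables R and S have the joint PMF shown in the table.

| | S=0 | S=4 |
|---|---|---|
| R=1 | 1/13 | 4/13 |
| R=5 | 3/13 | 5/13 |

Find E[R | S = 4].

P(S = 4) = 9/13.
Σ R·P over the event = 1·(4/13) + 5·(5/13) = 29/13.
E[R | S = 4] = (29/13) / (9/13) = 29/9.

29/9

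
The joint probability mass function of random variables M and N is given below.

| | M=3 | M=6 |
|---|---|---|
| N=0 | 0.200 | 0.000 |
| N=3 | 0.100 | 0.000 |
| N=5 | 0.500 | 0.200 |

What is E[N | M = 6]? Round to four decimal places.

5.0000

P(M = 6) = 0.200.
Σ N·P over the event = 5·(0.200) = 1.000.
E[N | M = 6] = (1.000) / (0.200) = 5.0000.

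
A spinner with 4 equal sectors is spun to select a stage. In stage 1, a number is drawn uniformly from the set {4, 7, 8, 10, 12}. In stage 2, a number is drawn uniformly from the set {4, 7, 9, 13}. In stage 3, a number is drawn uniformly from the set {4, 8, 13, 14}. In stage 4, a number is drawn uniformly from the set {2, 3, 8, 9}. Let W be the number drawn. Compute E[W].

E[W | stage 1] = (4+7+8+10+12)/5 = 41/5.
E[W | stage 2] = (4+7+9+13)/4 = 33/4.
E[W | stage 3] = (4+8+13+14)/4 = 39/4.
E[W | stage 4] = (2+3+8+9)/4 = 11/2.
E[W] = (1/4)·(41/5) + (1/4)·(33/4) + (1/4)·(39/4) + (1/4)·(11/2) = 317/40.

317/40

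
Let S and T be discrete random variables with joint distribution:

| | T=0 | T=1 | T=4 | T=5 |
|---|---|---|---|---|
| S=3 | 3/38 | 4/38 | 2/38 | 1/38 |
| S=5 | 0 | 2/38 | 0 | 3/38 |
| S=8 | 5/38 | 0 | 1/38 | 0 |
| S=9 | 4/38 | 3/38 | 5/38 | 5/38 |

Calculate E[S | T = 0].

P(T = 0) = 6/19.
Σ S·P over the event = 3·(3/38) + 8·(5/38) + 9·(4/38) = 85/38.
E[S | T = 0] = (85/38) / (6/19) = 85/12.

85/12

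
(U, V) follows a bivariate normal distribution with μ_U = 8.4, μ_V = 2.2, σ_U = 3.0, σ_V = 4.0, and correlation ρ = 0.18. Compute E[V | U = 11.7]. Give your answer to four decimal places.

E[V | U=x] = μ_V + ρ(σ_V/σ_U)(x − μ_U) for jointly normal variables.
E[V | U=11.7] = 2.2 + (0.18)·(4.0/3.0)·(11.7 − (8.4)) = 2.2 + (0.24)·(3.3) = 2.9920.

2.9920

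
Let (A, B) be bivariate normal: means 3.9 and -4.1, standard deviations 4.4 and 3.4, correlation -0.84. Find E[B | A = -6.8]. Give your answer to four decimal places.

2.8453

The regression of B on A has slope ρ·σ_B/σ_A and passes through (μ_A, μ_B).
E[B | A=-6.8] = -4.1 + (-0.84)·(3.4/4.4)·(-6.8 − (3.9)) = -4.1 + (-0.64909)·(-10.7) = 2.8453.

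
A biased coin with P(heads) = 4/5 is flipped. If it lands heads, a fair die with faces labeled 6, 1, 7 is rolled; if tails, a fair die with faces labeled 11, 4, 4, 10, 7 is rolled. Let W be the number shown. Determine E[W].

E[W | heads] = (6+1+7)/3 = 14/3.
E[W | tails] = (11+4+4+10+7)/5 = 36/5.
By the law of total expectation,
E[W] = (4/5)·(14/3) + (1/5)·(36/5) = 388/75.

388/75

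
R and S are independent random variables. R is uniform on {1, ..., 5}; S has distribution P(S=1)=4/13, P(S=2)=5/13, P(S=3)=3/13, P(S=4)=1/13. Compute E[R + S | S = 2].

5

P(S = 2) = 5/13.
Summing (R+S)·P(x,y) over outcomes with S = 2 gives 25/13.
E[R + S | S = 2] = (25/13) / (5/13) = 5.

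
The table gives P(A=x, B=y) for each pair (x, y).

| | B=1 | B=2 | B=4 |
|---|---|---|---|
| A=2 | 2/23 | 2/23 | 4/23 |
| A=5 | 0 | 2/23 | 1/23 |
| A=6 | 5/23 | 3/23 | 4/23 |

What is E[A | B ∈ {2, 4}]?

P(B ∈ {2, 4}) = 16/23.
Σ A·P over the event = 2·(2/23) + 2·(4/23) + 5·(2/23) + 5·(1/23) + 6·(3/23) + 6·(4/23) = 3.
E[A | B ∈ {2, 4}] = (3) / (16/23) = 69/16.

69/16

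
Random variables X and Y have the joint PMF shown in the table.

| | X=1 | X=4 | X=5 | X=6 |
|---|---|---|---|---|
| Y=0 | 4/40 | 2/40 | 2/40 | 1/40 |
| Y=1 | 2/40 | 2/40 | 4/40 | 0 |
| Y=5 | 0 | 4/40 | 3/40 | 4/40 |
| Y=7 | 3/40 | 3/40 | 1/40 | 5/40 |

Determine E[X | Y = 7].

P(Y = 7) = 3/10.
Σ X·P over the event = 1·(3/40) + 4·(3/40) + 5·(1/40) + 6·(5/40) = 5/4.
E[X | Y = 7] = (5/4) / (3/10) = 25/6.

25/6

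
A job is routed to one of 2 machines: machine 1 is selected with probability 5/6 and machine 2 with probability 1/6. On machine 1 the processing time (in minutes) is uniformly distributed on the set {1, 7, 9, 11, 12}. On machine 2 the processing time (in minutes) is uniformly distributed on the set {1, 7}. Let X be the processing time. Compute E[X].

E[X | machine 1] = (1+7+9+11+12)/5 = 8.
E[X | machine 2] = (1+7)/2 = 4.
By the law of total expectation,
E[X] = (5/6)·(8) + (1/6)·(4) = 22/3.

22/3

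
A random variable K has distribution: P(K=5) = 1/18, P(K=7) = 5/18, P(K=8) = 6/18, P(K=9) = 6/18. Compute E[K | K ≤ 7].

20/3

P(K ≤ 7) = 1/3.
Σ over the event: 5·1/18 + 7·5/18 = 20/9.
E[K | K ≤ 7] = (20/9) / (1/3) = 20/3.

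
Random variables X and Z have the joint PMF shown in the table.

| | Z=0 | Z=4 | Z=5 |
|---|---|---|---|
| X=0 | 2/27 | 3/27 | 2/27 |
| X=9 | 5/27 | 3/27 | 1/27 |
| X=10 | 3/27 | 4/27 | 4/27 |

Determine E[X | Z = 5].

P(Z = 5) = 7/27.
Σ X·P over the event = 0·(2/27) + 9·(1/27) + 10·(4/27) = 49/27.
E[X | Z = 5] = (49/27) / (7/27) = 7.

7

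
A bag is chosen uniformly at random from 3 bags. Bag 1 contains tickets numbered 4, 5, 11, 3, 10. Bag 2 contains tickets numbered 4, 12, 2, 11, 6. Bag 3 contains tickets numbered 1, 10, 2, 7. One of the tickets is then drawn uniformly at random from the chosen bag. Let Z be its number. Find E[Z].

31/5

E[Z | bag 1] = (4+5+11+3+10)/5 = 33/5.
E[Z | bag 2] = (4+12+2+11+6)/5 = 7.
E[Z | bag 3] = (1+10+2+7)/4 = 5.
By the law of total expectation,
E[Z] = (1/3)·(33/5) + (1/3)·(7) + (1/3)·(5) = 31/5.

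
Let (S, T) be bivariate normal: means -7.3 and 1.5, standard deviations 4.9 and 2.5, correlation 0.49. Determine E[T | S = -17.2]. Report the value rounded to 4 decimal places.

For a bivariate normal, E[T | S=x] = μ_T + ρ·(σ_T/σ_S)·(x − μ_S).
E[T | S=-17.2] = 1.5 + (0.49)·(2.5/4.9)·(-17.2 − (-7.3)) = 1.5 + (0.25)·(-9.9) = -0.9750.

-0.9750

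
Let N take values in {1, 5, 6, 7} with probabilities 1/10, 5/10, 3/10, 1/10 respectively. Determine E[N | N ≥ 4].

50/9

P(N ≥ 4) = 9/10.
Σ over the event: 5·1/2 + 6·3/10 + 7·1/10 = 5.
E[N | N ≥ 4] = (5) / (9/10) = 50/9.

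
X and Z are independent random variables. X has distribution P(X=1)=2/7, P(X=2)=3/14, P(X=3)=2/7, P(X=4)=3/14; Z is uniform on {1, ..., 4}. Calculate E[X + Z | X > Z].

P(X > Z) = 5/14.
Summing (X+Z)·P(x,y) over outcomes with X > Z gives 99/56.
E[X + Z | X > Z] = (99/56) / (5/14) = 99/20.

99/20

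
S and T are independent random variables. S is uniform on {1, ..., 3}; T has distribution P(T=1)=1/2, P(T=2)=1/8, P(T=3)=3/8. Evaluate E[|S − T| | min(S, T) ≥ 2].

P(min(S, T) ≥ 2) = 1/3.
Summing |S−T|·P(x,y) over outcomes with min(S, T) ≥ 2 gives 1/6.
E[|S − T| | min(S, T) ≥ 2] = (1/6) / (1/3) = 1/2.

1/2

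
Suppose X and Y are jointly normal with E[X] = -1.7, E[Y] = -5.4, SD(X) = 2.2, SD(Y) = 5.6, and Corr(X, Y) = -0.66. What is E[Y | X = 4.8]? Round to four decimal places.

-16.3200

The regression of Y on X has slope ρ·σ_Y/σ_X and passes through (μ_X, μ_Y).
E[Y | X=4.8] = -5.4 + (-0.66)·(5.6/2.2)·(4.8 − (-1.7)) = -5.4 + (-1.68)·(6.5) = -16.3200.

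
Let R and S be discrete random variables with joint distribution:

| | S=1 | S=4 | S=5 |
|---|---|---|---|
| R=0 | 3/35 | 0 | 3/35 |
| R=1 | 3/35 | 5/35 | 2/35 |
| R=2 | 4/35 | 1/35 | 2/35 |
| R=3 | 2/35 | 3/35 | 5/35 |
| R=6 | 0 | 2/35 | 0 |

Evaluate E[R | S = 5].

7/4

P(S = 5) = 12/35.
Σ R·P over the event = 0·(3/35) + 1·(2/35) + 2·(2/35) + 3·(5/35) = 3/5.
E[R | S = 5] = (3/5) / (12/35) = 7/4.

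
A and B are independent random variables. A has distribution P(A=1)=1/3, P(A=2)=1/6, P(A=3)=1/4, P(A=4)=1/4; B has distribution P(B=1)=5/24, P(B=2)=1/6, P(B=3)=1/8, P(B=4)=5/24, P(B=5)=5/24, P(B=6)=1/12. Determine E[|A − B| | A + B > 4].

48/23

P(A + B > 4) = 23/32.
Summing |A−B|·P(x,y) over outcomes with A + B > 4 gives 3/2.
E[|A − B| | A + B > 4] = (3/2) / (23/32) = 48/23.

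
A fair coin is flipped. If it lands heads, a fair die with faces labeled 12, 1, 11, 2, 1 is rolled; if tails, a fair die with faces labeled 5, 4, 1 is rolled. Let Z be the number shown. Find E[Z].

E[Z | heads] = (12+1+11+2+1)/5 = 27/5.
E[Z | tails] = (5+4+1)/3 = 10/3.
E[Z] = (1/2)·(27/5) + (1/2)·(10/3) = 131/30.

131/30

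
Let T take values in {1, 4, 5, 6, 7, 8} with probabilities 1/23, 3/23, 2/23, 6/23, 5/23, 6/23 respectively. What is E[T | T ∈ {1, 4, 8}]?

P(T ∈ {1, 4, 8}) = 10/23.
Σ over the event: 1·1/23 + 4·3/23 + 8·6/23 = 61/23.
E[T | T ∈ {1, 4, 8}] = (61/23) / (10/23) = 61/10.

61/10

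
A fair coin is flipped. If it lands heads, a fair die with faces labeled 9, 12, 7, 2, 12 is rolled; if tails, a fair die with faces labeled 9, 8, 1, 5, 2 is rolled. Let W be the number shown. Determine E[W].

E[W | heads] = (9+12+7+2+12)/5 = 42/5.
E[W | tails] = (9+8+1+5+2)/5 = 5.
By the law of total expectation,
E[W] = (1/2)·(42/5) + (1/2)·(5) = 67/10.

67/10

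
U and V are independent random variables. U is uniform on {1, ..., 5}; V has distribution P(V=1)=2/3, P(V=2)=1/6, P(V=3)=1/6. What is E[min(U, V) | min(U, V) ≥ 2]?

19/8

P(min(U, V) ≥ 2) = 4/15.
Summing min(U,V)·P(x,y) over outcomes with min(U, V) ≥ 2 gives 19/30.
E[min(U, V) | min(U, V) ≥ 2] = (19/30) / (4/15) = 19/8.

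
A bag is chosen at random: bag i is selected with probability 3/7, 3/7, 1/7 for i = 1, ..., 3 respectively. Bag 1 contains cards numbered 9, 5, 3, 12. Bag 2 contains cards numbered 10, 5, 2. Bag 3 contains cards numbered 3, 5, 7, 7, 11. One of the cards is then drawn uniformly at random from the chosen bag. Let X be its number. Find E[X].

E[X | bag 1] = (9+5+3+12)/4 = 29/4.
E[X | bag 2] = (10+5+2)/3 = 17/3.
E[X | bag 3] = (3+5+7+7+11)/5 = 33/5.
By the law of total expectation,
E[X] = (3/7)·(29/4) + (3/7)·(17/3) + (1/7)·(33/5) = 907/140.

907/140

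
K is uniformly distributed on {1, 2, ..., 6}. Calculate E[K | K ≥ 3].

9/2

Given K ≥ 3, K is equally likely to be any of {3, 4, 5, 6}.
E[K | K ≥ 3] = (3 + 4 + 5 + 6) / 4 = 9/2.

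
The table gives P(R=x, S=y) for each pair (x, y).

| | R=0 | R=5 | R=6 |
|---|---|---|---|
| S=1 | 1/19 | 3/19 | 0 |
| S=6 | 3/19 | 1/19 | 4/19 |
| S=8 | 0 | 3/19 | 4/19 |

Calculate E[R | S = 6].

P(S = 6) = 8/19.
Σ R·P over the event = 0·(3/19) + 5·(1/19) + 6·(4/19) = 29/19.
E[R | S = 6] = (29/19) / (8/19) = 29/8.

29/8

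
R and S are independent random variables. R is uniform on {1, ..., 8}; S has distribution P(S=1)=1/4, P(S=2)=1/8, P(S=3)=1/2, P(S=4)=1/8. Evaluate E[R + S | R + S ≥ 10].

127/12

P(R + S ≥ 10) = 3/16.
Summing (R+S)·P(x,y) over outcomes with R + S ≥ 10 gives 127/64.
E[R + S | R + S ≥ 10] = (127/64) / (3/16) = 127/12.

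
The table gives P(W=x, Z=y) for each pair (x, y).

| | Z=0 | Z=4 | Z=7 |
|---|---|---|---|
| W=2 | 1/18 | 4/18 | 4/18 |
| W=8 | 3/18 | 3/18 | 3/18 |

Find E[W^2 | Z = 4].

208/7

P(Z = 4) = 7/18.
Σ W^2·P over the event = 4·(4/18) + 64·(3/18) = 104/9.
E[W^2 | Z = 4] = (104/9) / (7/18) = 208/7.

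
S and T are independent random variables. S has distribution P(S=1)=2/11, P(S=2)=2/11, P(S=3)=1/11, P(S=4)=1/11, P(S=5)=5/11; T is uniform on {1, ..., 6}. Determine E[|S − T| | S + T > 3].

121/60

P(S + T > 3) = 10/11.
Summing |S−T|·P(x,y) over outcomes with S + T > 3 gives 11/6.
E[|S − T| | S + T > 3] = (11/6) / (10/11) = 121/60.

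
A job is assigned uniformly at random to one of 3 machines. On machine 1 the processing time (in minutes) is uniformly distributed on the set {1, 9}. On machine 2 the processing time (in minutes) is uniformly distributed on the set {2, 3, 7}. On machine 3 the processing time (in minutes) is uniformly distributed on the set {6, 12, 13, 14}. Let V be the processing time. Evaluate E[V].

27/4

E[V | machine 1] = (1+9)/2 = 5.
E[V | machine 2] = (2+3+7)/3 = 4.
E[V | machine 3] = (6+12+13+14)/4 = 45/4.
By the law of total expectation,
E[V] = (1/3)·(5) + (1/3)·(4) + (1/3)·(45/4) = 27/4.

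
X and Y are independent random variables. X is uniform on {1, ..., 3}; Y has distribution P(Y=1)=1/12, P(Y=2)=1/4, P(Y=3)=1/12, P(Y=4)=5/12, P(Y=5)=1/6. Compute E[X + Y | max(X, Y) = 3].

34/7

P(max(X, Y) = 3) = 7/36.
Summing (X+Y)·P(x,y) over outcomes with max(X, Y) = 3 gives 17/18.
E[X + Y | max(X, Y) = 3] = (17/18) / (7/36) = 34/7.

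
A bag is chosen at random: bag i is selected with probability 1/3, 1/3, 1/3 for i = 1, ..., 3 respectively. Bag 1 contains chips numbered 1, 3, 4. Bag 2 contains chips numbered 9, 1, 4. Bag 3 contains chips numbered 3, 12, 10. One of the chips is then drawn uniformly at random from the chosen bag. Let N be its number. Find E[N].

47/9

E[N | bag 1] = (1+3+4)/3 = 8/3.
E[N | bag 2] = (9+1+4)/3 = 14/3.
E[N | bag 3] = (3+12+10)/3 = 25/3.
By the law of total expectation,
E[N] = (1/3)·(8/3) + (1/3)·(14/3) + (1/3)·(25/3) = 47/9.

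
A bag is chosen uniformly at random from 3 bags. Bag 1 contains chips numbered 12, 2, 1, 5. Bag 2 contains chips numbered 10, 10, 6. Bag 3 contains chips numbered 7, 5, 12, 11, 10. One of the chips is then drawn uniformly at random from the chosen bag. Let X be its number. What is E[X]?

68/9

E[X | bag 1] = (12+2+1+5)/4 = 5.
E[X | bag 2] = (10+10+6)/3 = 26/3.
E[X | bag 3] = (7+5+12+11+10)/5 = 9.
E[X] = (1/3)·(5) + (1/3)·(26/3) + (1/3)·(9) = 68/9.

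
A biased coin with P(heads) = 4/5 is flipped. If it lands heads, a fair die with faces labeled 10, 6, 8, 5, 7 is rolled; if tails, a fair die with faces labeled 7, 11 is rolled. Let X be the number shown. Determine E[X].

E[X | heads] = (10+6+8+5+7)/5 = 36/5.
E[X | tails] = (7+11)/2 = 9.
E[X] = (4/5)·(36/5) + (1/5)·(9) = 189/25.

189/25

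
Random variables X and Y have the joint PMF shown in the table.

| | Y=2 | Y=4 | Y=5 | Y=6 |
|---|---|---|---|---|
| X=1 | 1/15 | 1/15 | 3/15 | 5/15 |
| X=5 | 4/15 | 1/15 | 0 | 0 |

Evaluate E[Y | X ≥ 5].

P(X ≥ 5) = 1/3.
Summing Y·P(X=x,Y=y) over the conditioning event gives 4/5.
E[Y | X ≥ 5] = (4/5) / (1/3) = 12/5.

12/5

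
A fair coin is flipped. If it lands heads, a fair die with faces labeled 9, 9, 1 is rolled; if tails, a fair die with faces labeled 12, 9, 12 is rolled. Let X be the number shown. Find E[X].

E[X | heads] = (9+9+1)/3 = 19/3.
E[X | tails] = (12+9+12)/3 = 11.
By the law of total expectation,
E[X] = (1/2)·(19/3) + (1/2)·(11) = 26/3.

26/3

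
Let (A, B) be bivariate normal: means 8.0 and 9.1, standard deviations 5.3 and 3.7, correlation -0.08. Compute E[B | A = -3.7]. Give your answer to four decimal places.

The regression of B on A has slope ρ·σ_B/σ_A and passes through (μ_A, μ_B).
E[B | A=-3.7] = 9.1 + (-0.08)·(3.7/5.3)·(-3.7 − (8.0)) = 9.1 + (-0.055849)·(-11.7) = 9.7534.

9.7534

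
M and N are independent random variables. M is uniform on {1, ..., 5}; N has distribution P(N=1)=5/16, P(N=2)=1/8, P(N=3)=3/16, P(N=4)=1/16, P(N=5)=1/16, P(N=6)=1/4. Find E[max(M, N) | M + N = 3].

P(M + N = 3) = 7/80.
Summing max(M,N)·P(x,y) over outcomes with M + N = 3 gives 7/40.
E[max(M, N) | M + N = 3] = (7/40) / (7/80) = 2.

2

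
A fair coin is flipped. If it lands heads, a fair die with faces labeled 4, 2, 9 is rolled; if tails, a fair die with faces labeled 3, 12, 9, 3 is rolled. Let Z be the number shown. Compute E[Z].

47/8

E[Z | heads] = (4+2+9)/3 = 5.
E[Z | tails] = (3+12+9+3)/4 = 27/4.
By the law of total expectation,
E[Z] = (1/2)·(5) + (1/2)·(27/4) = 47/8.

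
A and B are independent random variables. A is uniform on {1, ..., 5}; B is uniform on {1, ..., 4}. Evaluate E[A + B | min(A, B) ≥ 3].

Outcomes with min(A, B) ≥ 3: (3,3), (3,4), (4,3), (4,4), (5,3), (5,4), each with probability 1/20.
E[A + B | min(A, B) ≥ 3] = (6 + 7 + 7 + 8 + 8 + 9) / 6 = 15/2.

15/2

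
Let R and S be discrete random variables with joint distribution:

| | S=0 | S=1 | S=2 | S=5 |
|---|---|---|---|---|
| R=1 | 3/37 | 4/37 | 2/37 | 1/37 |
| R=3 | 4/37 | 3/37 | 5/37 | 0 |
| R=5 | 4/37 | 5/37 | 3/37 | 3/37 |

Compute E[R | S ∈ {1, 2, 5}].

43/13

P(S ∈ {1, 2, 5}) = 26/37.
Σ R·P over the event = 1·(4/37) + 1·(2/37) + 1·(1/37) + 3·(3/37) + 3·(5/37) + 5·(5/37) + 5·(3/37) + 5·(3/37) = 86/37.
E[R | S ∈ {1, 2, 5}] = (86/37) / (26/37) = 43/13.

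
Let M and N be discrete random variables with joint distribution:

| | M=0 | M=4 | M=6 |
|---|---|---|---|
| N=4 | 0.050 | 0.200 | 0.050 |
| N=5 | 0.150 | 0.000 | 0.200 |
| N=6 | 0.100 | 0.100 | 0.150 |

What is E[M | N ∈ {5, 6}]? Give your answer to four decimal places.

P(N ∈ {5, 6}) = 0.700.
Summing M·P(M=x,N=y) over the conditioning event gives 2.500.
E[M | N ∈ {5, 6}] = (2.500) / (0.700) = 3.5714.

3.5714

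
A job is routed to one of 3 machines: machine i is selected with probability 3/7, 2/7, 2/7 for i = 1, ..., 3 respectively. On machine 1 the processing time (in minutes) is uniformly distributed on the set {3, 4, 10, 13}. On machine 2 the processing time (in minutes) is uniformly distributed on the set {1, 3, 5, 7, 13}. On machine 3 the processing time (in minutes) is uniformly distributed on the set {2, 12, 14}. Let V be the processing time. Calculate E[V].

1583/210

E[V | machine 1] = (3+4+10+13)/4 = 15/2.
E[V | machine 2] = (1+3+5+7+13)/5 = 29/5.
E[V | machine 3] = (2+12+14)/3 = 28/3.
By the law of total expectation,
E[V] = (3/7)·(15/2) + (2/7)·(29/5) + (2/7)·(28/3) = 1583/210.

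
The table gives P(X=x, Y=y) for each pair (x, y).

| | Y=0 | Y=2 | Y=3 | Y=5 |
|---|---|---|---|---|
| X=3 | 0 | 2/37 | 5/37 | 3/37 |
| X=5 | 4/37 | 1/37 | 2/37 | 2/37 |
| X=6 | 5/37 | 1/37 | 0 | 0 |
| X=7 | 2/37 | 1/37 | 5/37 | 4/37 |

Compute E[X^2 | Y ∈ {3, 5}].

613/21

P(Y ∈ {3, 5}) = 21/37.
Σ X^2·P over the event = 9·(5/37) + 9·(3/37) + 25·(2/37) + 25·(2/37) + 49·(5/37) + 49·(4/37) = 613/37.
E[X^2 | Y ∈ {3, 5}] = (613/37) / (21/37) = 613/21.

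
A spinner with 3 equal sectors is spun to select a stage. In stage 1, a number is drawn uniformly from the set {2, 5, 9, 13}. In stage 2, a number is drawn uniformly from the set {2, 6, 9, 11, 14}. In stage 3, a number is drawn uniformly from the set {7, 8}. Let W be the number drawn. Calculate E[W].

E[W | stage 1] = (2+5+9+13)/4 = 29/4.
E[W | stage 2] = (2+6+9+11+14)/5 = 42/5.
E[W | stage 3] = (7+8)/2 = 15/2.
E[W] = (1/3)·(29/4) + (1/3)·(42/5) + (1/3)·(15/2) = 463/60.

463/60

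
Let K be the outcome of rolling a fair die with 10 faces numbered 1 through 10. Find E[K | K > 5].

Given K > 5, K is equally likely to be any of {6, 7, 8, 9, 10}.
E[K | K > 5] = (6 + 7 + 8 + 9 + 10) / 5 = 8.

8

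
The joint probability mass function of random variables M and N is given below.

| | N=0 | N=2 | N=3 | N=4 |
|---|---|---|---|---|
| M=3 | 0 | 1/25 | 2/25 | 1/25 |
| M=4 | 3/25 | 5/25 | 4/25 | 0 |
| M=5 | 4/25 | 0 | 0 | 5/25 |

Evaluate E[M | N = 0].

32/7

P(N = 0) = 7/25.
Σ M·P over the event = 4·(3/25) + 5·(4/25) = 32/25.
E[M | N = 0] = (32/25) / (7/25) = 32/7.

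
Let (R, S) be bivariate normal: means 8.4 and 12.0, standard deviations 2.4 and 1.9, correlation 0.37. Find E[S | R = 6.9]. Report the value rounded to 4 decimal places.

11.5606

E[S | R=x] = μ_S + ρ(σ_S/σ_R)(x − μ_R) for jointly normal variables.
E[S | R=6.9] = 12.0 + (0.37)·(1.9/2.4)·(6.9 − (8.4)) = 12.0 + (0.29292)·(-1.5) = 11.5606.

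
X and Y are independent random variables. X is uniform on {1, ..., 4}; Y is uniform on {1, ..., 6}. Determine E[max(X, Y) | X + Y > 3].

P(X + Y > 3) = 7/8.
Summing max(X,Y)·P(x,y) over outcomes with X + Y > 3 gives 89/24.
E[max(X, Y) | X + Y > 3] = (89/24) / (7/8) = 89/21.

89/21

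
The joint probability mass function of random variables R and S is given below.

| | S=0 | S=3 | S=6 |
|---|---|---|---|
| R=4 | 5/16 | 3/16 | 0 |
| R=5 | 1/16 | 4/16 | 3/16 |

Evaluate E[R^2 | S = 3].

P(S = 3) = 7/16.
Summing R^2·P(R=x,S=y) over the conditioning event gives 37/4.
E[R^2 | S = 3] = (37/4) / (7/16) = 148/7.

148/7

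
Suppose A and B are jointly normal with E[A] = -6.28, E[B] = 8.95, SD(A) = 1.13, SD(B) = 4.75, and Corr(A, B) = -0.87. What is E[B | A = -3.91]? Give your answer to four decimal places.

0.2827

E[B | A=x] = μ_B + ρ(σ_B/σ_A)(x − μ_A) for jointly normal variables.
E[B | A=-3.91] = 8.95 + (-0.87)·(4.75/1.13)·(-3.91 − (-6.28)) = 8.95 + (-3.6571)·(2.37) = 0.2827.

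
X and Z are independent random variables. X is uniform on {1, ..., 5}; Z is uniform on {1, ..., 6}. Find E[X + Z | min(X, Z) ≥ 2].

15/2

P(min(X, Z) ≥ 2) = 2/3.
Summing (X+Z)·P(x,y) over outcomes with min(X, Z) ≥ 2 gives 5.
E[X + Z | min(X, Z) ≥ 2] = (5) / (2/3) = 15/2.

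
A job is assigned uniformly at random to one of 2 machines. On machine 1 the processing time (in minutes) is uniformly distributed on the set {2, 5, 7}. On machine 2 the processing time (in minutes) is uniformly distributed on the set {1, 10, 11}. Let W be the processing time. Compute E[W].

6

E[W | machine 1] = (2+5+7)/3 = 14/3.
E[W | machine 2] = (1+10+11)/3 = 22/3.
By the law of total expectation,
E[W] = (1/2)·(14/3) + (1/2)·(22/3) = 6.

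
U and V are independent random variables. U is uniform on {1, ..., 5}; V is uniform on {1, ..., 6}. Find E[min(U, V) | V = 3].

P(V = 3) = 1/6.
Summing min(U,V)·P(x,y) over outcomes with V = 3 gives 2/5.
E[min(U, V) | V = 3] = (2/5) / (1/6) = 12/5.

12/5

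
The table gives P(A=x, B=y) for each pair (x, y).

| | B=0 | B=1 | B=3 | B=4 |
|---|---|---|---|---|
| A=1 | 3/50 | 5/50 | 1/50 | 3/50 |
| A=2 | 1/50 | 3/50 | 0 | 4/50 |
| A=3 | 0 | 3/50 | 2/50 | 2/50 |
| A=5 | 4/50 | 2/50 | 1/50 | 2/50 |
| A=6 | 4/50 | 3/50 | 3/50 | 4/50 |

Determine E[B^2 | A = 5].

P(A = 5) = 9/50.
Σ B^2·P over the event = 0·(4/50) + 1·(2/50) + 9·(1/50) + 16·(2/50) = 43/50.
E[B^2 | A = 5] = (43/50) / (9/50) = 43/9.

43/9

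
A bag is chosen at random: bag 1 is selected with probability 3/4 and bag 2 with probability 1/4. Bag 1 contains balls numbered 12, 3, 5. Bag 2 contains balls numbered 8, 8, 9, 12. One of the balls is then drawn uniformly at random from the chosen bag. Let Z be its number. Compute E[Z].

E[Z | bag 1] = (12+3+5)/3 = 20/3.
E[Z | bag 2] = (8+8+9+12)/4 = 37/4.
By the law of total expectation,
E[Z] = (3/4)·(20/3) + (1/4)·(37/4) = 117/16.

117/16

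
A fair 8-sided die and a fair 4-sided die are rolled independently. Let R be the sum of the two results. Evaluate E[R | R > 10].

34/3

P(R > 10) = 3/32.
Σ over the event: 11·1/16 + 12·1/32 = 17/16.
E[R | R > 10] = (17/16) / (3/32) = 34/3.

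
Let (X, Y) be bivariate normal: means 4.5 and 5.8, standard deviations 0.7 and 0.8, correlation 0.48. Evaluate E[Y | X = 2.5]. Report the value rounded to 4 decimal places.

4.7029

E[Y | X=x] = μ_Y + ρ(σ_Y/σ_X)(x − μ_X) for jointly normal variables.
E[Y | X=2.5] = 5.8 + (0.48)·(0.8/0.7)·(2.5 − (4.5)) = 5.8 + (0.54857)·(-2) = 4.7029.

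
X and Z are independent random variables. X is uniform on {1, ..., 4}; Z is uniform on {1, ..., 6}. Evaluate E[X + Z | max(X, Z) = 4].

P(max(X, Z) = 4) = 7/24.
Summing (X+Z)·P(x,y) over outcomes with max(X, Z) = 4 gives 11/6.
E[X + Z | max(X, Z) = 4] = (11/6) / (7/24) = 44/7.

44/7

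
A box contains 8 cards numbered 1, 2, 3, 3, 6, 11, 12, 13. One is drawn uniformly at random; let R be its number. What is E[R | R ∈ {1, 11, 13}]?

P(R ∈ {1, 11, 13}) = 3/8.
Σ over the event: 1·1/8 + 11·1/8 + 13·1/8 = 25/8.
E[R | R ∈ {1, 11, 13}] = (25/8) / (3/8) = 25/3.

25/3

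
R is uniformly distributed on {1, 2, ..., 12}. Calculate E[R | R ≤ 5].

Given R ≤ 5, R is equally likely to be any of {1, 2, 3, 4, 5}.
E[R | R ≤ 5] = (1 + 2 + 3 + 4 + 5) / 5 = 3.

3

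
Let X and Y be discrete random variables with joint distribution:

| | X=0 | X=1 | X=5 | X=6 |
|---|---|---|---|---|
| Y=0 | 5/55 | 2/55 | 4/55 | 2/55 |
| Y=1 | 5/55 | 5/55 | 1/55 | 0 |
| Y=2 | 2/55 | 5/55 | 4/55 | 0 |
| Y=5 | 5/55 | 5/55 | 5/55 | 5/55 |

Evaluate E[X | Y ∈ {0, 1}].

11/6

P(Y ∈ {0, 1}) = 24/55.
Σ X·P over the event = 0·(5/55) + 0·(5/55) + 1·(2/55) + 1·(5/55) + 5·(4/55) + 5·(1/55) + 6·(2/55) = 4/5.
E[X | Y ∈ {0, 1}] = (4/5) / (24/55) = 11/6.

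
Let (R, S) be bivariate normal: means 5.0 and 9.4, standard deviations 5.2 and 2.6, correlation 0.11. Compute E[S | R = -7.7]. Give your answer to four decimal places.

E[S | R=x] = μ_S + ρ(σ_S/σ_R)(x − μ_R) for jointly normal variables.
E[S | R=-7.7] = 9.4 + (0.11)·(2.6/5.2)·(-7.7 − (5.0)) = 9.4 + (0.055)·(-12.7) = 8.7015.

8.7015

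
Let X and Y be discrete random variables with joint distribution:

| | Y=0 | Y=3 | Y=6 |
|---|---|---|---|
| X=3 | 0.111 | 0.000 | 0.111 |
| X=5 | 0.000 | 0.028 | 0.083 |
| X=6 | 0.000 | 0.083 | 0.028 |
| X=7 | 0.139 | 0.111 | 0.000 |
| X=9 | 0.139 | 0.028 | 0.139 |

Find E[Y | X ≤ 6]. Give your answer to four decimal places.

P(X ≤ 6) = 0.444.
Summing Y·P(X=x,Y=y) over the conditioning event gives 1.665.
E[Y | X ≤ 6] = (1.665) / (0.444) = 3.7500.

3.7500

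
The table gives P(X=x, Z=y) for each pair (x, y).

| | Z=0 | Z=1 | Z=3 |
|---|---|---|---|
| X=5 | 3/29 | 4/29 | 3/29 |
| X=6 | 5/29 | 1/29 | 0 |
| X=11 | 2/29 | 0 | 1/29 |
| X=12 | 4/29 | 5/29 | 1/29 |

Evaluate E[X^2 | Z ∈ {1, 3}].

1196/15

P(Z ∈ {1, 3}) = 15/29.
Σ X^2·P over the event = 25·(4/29) + 25·(3/29) + 36·(1/29) + 121·(1/29) + 144·(5/29) + 144·(1/29) = 1196/29.
E[X^2 | Z ∈ {1, 3}] = (1196/29) / (15/29) = 1196/15.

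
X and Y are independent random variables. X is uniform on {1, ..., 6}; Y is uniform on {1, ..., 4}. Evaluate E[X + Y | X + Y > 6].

8

Outcomes with X + Y > 6: (3,4), (4,3), (4,4), (5,2), (5,3), (5,4), (6,1), (6,2), (6,3), (6,4), each with probability 1/24.
E[X + Y | X + Y > 6] = (7 + 7 + 8 + 7 + 8 + 9 + 7 + 8 + 9 + 10) / 10 = 8.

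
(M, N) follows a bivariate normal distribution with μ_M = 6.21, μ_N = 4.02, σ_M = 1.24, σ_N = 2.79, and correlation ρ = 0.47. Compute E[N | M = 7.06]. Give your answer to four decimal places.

4.9189

The regression of N on M has slope ρ·σ_N/σ_M and passes through (μ_M, μ_N).
E[N | M=7.06] = 4.02 + (0.47)·(2.79/1.24)·(7.06 − (6.21)) = 4.02 + (1.0575)·(0.85) = 4.9189.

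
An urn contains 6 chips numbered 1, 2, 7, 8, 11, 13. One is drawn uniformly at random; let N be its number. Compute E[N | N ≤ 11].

29/5

P(N ≤ 11) = 5/6.
Σ over the event: 1·1/6 + 2·1/6 + 7·1/6 + 8·1/6 + 11·1/6 = 29/6.
E[N | N ≤ 11] = (29/6) / (5/6) = 29/5.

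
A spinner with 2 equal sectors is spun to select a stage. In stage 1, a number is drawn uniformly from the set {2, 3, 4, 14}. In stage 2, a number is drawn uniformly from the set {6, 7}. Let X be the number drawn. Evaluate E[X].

E[X | stage 1] = (2+3+4+14)/4 = 23/4.
E[X | stage 2] = (6+7)/2 = 13/2.
By the law of total expectation,
E[X] = (1/2)·(23/4) + (1/2)·(13/2) = 49/8.

49/8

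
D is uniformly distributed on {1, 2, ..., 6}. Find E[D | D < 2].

Given D < 2, D is equally likely to be any of {1}.
E[D | D < 2] = (1) / 1 = 1.

1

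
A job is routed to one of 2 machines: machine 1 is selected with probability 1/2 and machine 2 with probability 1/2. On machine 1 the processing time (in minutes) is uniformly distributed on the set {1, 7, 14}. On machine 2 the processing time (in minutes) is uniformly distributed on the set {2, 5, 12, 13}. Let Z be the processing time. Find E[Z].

E[Z | machine 1] = (1+7+14)/3 = 22/3.
E[Z | machine 2] = (2+5+12+13)/4 = 8.
By the law of total expectation,
E[Z] = (1/2)·(22/3) + (1/2)·(8) = 23/3.

23/3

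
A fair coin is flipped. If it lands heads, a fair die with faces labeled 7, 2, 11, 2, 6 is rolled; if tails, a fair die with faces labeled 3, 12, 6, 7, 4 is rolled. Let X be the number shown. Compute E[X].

E[X | heads] = (7+2+11+2+6)/5 = 28/5.
E[X | tails] = (3+12+6+7+4)/5 = 32/5.
By the law of total expectation,
E[X] = (1/2)·(28/5) + (1/2)·(32/5) = 6.

6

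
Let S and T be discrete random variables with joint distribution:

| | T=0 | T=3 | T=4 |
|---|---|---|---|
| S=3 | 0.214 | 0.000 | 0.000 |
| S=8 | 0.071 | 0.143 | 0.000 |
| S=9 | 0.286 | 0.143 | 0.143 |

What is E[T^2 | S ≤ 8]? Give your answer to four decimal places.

P(S ≤ 8) = 0.428.
Summing T^2·P(S=x,T=y) over the conditioning event gives 1.287.
E[T^2 | S ≤ 8] = (1.287) / (0.428) = 3.0070.

3.0070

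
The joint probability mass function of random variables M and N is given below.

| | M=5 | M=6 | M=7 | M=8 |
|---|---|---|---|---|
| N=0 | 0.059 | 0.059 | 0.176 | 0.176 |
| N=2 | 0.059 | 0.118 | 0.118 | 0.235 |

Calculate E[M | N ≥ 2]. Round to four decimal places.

P(N ≥ 2) = 0.530.
Σ M·P over the event = 5·(0.059) + 6·(0.118) + 7·(0.118) + 8·(0.235) = 3.709.
E[M | N ≥ 2] = (3.709) / (0.530) = 6.9981.

6.9981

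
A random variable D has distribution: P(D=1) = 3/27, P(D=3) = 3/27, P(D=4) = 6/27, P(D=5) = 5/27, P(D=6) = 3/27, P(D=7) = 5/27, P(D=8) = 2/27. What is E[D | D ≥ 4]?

118/21

P(D ≥ 4) = 7/9.
Σ over the event: 4·2/9 + 5·5/27 + 6·1/9 + 7·5/27 + 8·2/27 = 118/27.
E[D | D ≥ 4] = (118/27) / (7/9) = 118/21.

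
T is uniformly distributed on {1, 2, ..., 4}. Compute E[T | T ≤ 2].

Given T ≤ 2, T is equally likely to be any of {1, 2}.
E[T | T ≤ 2] = (1 + 2) / 2 = 3/2.

3/2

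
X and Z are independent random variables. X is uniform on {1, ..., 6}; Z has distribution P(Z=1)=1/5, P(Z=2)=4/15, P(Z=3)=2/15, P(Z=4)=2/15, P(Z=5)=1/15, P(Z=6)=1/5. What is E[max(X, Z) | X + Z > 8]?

122/21

P(X + Z > 8) = 7/30.
Summing max(X,Z)·P(x,y) over outcomes with X + Z > 8 gives 61/45.
E[max(X, Z) | X + Z > 8] = (61/45) / (7/30) = 122/21.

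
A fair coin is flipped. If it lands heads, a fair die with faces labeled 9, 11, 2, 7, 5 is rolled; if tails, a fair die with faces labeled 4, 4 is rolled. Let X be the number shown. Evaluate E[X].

E[X | heads] = (9+11+2+7+5)/5 = 34/5.
E[X | tails] = (4+4)/2 = 4.
E[X] = (1/2)·(34/5) + (1/2)·(4) = 27/5.

27/5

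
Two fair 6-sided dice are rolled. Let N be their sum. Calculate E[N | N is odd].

P(N is odd) = 1/2.
Σ over the event: 3·1/18 + 5·1/9 + 7·1/6 + 9·1/9 + 11·1/18 = 7/2.
E[N | N is odd] = (7/2) / (1/2) = 7.

7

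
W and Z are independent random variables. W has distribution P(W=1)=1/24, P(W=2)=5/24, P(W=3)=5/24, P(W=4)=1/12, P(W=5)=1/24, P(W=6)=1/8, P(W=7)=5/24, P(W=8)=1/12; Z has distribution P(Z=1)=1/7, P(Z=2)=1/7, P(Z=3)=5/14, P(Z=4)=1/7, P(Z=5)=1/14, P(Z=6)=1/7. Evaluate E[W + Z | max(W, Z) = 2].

38/11

P(max(W, Z) = 2) = 11/168.
Summing (W+Z)·P(x,y) over outcomes with max(W, Z) = 2 gives 19/84.
E[W + Z | max(W, Z) = 2] = (19/84) / (11/168) = 38/11.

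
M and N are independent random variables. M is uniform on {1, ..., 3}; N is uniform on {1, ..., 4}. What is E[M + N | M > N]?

4

Outcomes with M > N: (2,1), (3,1), (3,2), each with probability 1/12.
E[M + N | M > N] = (3 + 4 + 5) / 3 = 4.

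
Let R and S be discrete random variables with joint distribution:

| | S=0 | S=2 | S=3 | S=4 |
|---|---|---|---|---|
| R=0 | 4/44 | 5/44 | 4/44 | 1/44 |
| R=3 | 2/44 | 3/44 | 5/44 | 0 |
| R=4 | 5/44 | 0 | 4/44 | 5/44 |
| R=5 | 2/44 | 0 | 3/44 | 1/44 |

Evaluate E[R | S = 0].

36/13

P(S = 0) = 13/44.
Summing R·P(R=x,S=y) over the conditioning event gives 9/11.
E[R | S = 0] = (9/11) / (13/44) = 36/13.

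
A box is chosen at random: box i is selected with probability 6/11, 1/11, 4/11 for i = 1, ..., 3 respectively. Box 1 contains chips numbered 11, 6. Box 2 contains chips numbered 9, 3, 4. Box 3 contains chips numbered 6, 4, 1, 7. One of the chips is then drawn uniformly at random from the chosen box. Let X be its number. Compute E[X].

223/33

E[X | box 1] = (11+6)/2 = 17/2.
E[X | box 2] = (9+3+4)/3 = 16/3.
E[X | box 3] = (6+4+1+7)/4 = 9/2.
By the law of total expectation,
E[X] = (6/11)·(17/2) + (1/11)·(16/3) + (4/11)·(9/2) = 223/33.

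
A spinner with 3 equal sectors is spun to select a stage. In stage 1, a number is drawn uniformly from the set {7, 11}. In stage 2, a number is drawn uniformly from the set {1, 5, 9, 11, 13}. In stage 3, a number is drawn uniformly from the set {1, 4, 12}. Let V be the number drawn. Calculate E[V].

E[V | stage 1] = (7+11)/2 = 9.
E[V | stage 2] = (1+5+9+11+13)/5 = 39/5.
E[V | stage 3] = (1+4+12)/3 = 17/3.
By the law of total expectation,
E[V] = (1/3)·(9) + (1/3)·(39/5) + (1/3)·(17/3) = 337/45.

337/45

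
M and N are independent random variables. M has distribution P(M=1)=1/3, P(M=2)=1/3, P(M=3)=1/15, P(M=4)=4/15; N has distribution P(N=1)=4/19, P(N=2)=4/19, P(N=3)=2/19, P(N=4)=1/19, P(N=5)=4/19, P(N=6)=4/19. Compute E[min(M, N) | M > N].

P(M > N) = 68/285.
Summing min(M,N)·P(x,y) over outcomes with M > N gives 104/285.
E[min(M, N) | M > N] = (104/285) / (68/285) = 26/17.

26/17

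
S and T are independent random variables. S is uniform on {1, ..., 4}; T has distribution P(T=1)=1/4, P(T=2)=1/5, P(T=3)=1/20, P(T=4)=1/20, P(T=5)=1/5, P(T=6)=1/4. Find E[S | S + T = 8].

13/5

P(S + T = 8) = 1/8.
Summing S·P(x,y) over outcomes with S + T = 8 gives 13/40.
E[S | S + T = 8] = (13/40) / (1/8) = 13/5.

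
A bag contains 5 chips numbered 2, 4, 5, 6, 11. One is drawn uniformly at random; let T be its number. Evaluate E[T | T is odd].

8

P(T is odd) = 2/5.
Σ over the event: 5·1/5 + 11·1/5 = 16/5.
E[T | T is odd] = (16/5) / (2/5) = 8.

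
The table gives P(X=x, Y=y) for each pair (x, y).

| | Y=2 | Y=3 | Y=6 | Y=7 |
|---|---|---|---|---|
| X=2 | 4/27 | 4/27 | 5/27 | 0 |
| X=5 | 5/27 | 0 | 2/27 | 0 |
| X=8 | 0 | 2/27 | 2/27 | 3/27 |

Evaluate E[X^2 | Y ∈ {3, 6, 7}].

89/3

P(Y ∈ {3, 6, 7}) = 2/3.
Σ X^2·P over the event = 4·(4/27) + 4·(5/27) + 25·(2/27) + 64·(2/27) + 64·(2/27) + 64·(3/27) = 178/9.
E[X^2 | Y ∈ {3, 6, 7}] = (178/9) / (2/3) = 89/3.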